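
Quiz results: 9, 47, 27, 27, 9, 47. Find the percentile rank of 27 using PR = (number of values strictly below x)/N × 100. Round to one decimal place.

33.3

N = 6.
Strictly below 27: 2. Equal to 27: 2.
PR = 2/6 × 100 = 33.3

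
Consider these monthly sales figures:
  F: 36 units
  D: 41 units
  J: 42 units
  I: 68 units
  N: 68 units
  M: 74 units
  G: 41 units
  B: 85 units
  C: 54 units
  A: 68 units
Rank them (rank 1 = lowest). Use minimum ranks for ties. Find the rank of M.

9

Sorted (ascending): 36, 41, 41, 42, 54, 68, 68, 68, 74, 85
The 2 values of 41 occupy positions 2–3 → each gets rank 2.
The 3 values of 68 occupy positions 6–8 → each gets rank 6.
M has value 74 units → rank 9.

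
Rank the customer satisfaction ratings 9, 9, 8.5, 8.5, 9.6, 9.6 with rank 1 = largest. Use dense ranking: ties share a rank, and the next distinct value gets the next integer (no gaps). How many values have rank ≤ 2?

Sorted (descending): 9.6, 9.6, 9, 9, 8.5, 8.5
The 2 values of 9.6 share dense rank 1.
The 2 values of 9 share dense rank 2.
The 2 values of 8.5 share dense rank 3.
Ranks ≤ 2: {1, 1, 2, 2} → 4 values.

4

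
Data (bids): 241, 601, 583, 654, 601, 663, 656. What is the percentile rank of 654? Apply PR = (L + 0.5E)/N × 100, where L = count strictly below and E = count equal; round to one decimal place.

64.3

N = 7.
Strictly below 654: 4. Equal to 654: 1.
PR = (4 + 0.5·1)/7 × 100 = 64.3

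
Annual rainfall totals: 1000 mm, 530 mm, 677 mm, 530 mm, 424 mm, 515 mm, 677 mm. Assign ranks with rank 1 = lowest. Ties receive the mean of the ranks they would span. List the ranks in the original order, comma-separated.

7, 3.5, 5.5, 3.5, 1, 2, 5.5

Sorted (ascending): 424, 515, 530, 530, 677, 677, 1000
The 2 values of 530 occupy positions 3–4 → average rank (3+4)/2 = 3.5.
The 2 values of 677 occupy positions 5–6 → average rank (5+6)/2 = 5.5.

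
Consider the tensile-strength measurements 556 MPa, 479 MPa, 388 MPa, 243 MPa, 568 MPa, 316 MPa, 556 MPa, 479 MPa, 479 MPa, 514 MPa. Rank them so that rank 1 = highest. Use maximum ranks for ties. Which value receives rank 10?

243

Sorted (descending): 568, 556, 556, 514, 479, 479, 479, 388, 316, 243
The 2 values of 556 occupy positions 2–3 → each gets rank 3.
The 3 values of 479 occupy positions 5–7 → each gets rank 7.
Rank 10 → value 243.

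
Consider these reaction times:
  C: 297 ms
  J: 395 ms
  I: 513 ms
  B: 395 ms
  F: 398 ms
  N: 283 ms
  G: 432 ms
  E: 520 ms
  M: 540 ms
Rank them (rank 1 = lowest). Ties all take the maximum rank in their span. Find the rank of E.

Sorted (ascending): 283, 297, 395, 395, 398, 432, 513, 520, 540
The 2 values of 395 occupy positions 3–4 → each gets rank 4.
E has value 520 ms → rank 8.

8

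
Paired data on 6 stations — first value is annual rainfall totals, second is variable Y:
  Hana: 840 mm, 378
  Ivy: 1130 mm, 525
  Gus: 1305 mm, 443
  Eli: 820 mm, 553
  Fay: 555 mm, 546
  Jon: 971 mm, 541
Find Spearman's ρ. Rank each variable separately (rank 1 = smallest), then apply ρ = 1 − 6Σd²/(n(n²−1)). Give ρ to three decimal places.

Ranks of variable 1: 3, 5, 6, 2, 1, 4
Ranks of variable 2: 1, 3, 2, 6, 5, 4
d = r₁ − r₂: 2, 2, 4, -4, -4, 0
d²: 4, 4, 16, 16, 16, 0; Σd² = 56
ρ = 1 − 6·56/(6·35) = 1 − 336/210 = -0.600

-0.600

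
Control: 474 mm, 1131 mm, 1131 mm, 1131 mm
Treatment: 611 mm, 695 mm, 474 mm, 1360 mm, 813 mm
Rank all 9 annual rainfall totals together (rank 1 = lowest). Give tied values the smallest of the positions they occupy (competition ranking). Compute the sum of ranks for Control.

Sorted (ascending): 474, 474, 611, 695, 813, 1131, 1131, 1131, 1360
The 2 values of 474 occupy positions 1–2 → each gets rank 1.
The 3 values of 1131 occupy positions 6–8 → each gets rank 6.
Control values → pooled ranks: 474→1, 1131→6, 1131→6, 1131→6
Rank sum = 1 + 6 + 6 + 6 = 19

19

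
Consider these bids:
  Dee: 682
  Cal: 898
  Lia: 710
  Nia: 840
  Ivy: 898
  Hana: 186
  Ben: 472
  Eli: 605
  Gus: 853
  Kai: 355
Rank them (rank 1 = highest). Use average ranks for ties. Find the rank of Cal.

Sorted (descending): 898, 898, 853, 840, 710, 682, 605, 472, 355, 186
The 2 values of 898 occupy positions 1–2 → average rank (1+2)/2 = 1.5.
Cal has value 898 → rank 1.5.

1.5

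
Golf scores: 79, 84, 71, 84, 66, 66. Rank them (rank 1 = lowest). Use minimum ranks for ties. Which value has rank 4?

Sorted (ascending): 66, 66, 71, 79, 84, 84
The 2 values of 66 occupy positions 1–2 → each gets rank 1.
The 2 values of 84 occupy positions 5–6 → each gets rank 5.
Rank 4 → value 79.

79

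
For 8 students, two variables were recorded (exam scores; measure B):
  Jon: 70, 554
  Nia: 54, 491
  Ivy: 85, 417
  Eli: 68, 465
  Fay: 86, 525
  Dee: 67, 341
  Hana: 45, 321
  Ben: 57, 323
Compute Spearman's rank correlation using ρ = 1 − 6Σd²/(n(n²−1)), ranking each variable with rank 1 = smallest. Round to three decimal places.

0.619

Ranks of variable 1: 6, 2, 7, 5, 8, 4, 1, 3
Ranks of variable 2: 8, 6, 4, 5, 7, 3, 1, 2
d = r₁ − r₂: -2, -4, 3, 0, 1, 1, 0, 1
d²: 4, 16, 9, 0, 1, 1, 0, 1; Σd² = 32
ρ = 1 − 6·32/(8·63) = 1 − 192/504 = 0.619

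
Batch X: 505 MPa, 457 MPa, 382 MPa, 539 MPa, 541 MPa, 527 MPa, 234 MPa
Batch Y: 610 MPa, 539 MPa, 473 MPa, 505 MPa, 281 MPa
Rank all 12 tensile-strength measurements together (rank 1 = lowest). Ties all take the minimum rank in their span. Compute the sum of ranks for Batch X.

Sorted (ascending): 234, 281, 382, 457, 473, 505, 505, 527, 539, 539, 541, 610
The 2 values of 505 occupy positions 6–7 → each gets rank 6.
The 2 values of 539 occupy positions 9–10 → each gets rank 9.
Batch X values → pooled ranks: 505→6, 457→4, 382→3, 539→9, 541→11, 527→8, 234→1
Rank sum = 6 + 4 + 3 + 9 + 11 + 8 + 1 = 42

42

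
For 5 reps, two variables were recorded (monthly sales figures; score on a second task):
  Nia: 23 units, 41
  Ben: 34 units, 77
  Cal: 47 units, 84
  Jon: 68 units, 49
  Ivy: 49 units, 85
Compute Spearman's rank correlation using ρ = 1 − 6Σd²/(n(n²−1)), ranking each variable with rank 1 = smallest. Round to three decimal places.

0.400

Ranks of variable 1: 1, 2, 3, 5, 4
Ranks of variable 2: 1, 3, 4, 2, 5
d = r₁ − r₂: 0, -1, -1, 3, -1
d²: 0, 1, 1, 9, 1; Σd² = 12
ρ = 1 − 6·12/(5·24) = 1 − 72/120 = 0.400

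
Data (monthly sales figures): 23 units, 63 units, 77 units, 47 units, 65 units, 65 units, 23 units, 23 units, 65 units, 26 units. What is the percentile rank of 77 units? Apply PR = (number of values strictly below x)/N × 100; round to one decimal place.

90.0

N = 10.
Strictly below 77: 9. Equal to 77: 1.
PR = 9/10 × 100 = 90.0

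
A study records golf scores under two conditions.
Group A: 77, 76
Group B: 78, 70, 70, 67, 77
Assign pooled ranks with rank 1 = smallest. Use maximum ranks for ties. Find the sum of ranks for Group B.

Sorted (ascending): 67, 70, 70, 76, 77, 77, 78
The 2 values of 70 occupy positions 2–3 → each gets rank 3.
The 2 values of 77 occupy positions 5–6 → each gets rank 6.
Group B values → pooled ranks: 78→7, 70→3, 70→3, 67→1, 77→6
Rank sum = 7 + 3 + 3 + 1 + 6 = 20

20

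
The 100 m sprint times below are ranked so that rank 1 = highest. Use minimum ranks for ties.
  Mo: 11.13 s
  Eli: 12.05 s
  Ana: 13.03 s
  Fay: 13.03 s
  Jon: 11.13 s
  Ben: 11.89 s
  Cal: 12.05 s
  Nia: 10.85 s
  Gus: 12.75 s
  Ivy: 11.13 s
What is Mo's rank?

7

Sorted (descending): 13.03, 13.03, 12.75, 12.05, 12.05, 11.89, 11.13, 11.13, 11.13, 10.85
The 2 values of 13.03 occupy positions 1–2 → each gets rank 1.
The 2 values of 12.05 occupy positions 4–5 → each gets rank 4.
The 3 values of 11.13 occupy positions 7–9 → each gets rank 7.
Mo has value 11.13 s → rank 7.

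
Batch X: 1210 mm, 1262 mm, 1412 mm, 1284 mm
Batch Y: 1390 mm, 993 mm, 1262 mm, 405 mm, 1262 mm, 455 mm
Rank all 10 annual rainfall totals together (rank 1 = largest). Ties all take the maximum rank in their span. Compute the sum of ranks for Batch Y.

41

Sorted (descending): 1412, 1390, 1284, 1262, 1262, 1262, 1210, 993, 455, 405
The 3 values of 1262 occupy positions 4–6 → each gets rank 6.
Batch Y values → pooled ranks: 1390→2, 993→8, 1262→6, 405→10, 1262→6, 455→9
Rank sum = 2 + 8 + 6 + 10 + 6 + 9 = 41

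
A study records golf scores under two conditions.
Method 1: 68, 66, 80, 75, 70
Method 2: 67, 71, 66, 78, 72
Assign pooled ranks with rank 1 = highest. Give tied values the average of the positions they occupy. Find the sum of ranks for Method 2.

Sorted (descending): 80, 78, 75, 72, 71, 70, 68, 67, 66, 66
The 2 values of 66 occupy positions 9–10 → average rank (9+10)/2 = 9.5.
Method 2 values → pooled ranks: 67→8, 71→5, 66→9.5, 78→2, 72→4
Rank sum = 8 + 5 + 9.5 + 2 + 4 = 28.5

28.5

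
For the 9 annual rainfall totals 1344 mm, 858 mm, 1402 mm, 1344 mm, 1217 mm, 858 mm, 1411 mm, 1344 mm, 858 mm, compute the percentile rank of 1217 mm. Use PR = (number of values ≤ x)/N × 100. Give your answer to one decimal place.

44.4

N = 9.
Strictly below 1217: 3. Equal to 1217: 1.
PR = 4/9 × 100 = 44.4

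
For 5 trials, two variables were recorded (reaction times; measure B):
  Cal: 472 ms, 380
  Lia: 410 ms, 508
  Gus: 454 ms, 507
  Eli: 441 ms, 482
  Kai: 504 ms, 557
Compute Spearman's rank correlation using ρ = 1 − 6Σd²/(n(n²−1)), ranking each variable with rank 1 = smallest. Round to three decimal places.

0.100

Ranks of variable 1: 4, 1, 3, 2, 5
Ranks of variable 2: 1, 4, 3, 2, 5
d = r₁ − r₂: 3, -3, 0, 0, 0
d²: 9, 9, 0, 0, 0; Σd² = 18
ρ = 1 − 6·18/(5·24) = 1 − 108/120 = 0.100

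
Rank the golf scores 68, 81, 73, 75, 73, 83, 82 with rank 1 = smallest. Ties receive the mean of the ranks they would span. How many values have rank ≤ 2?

Sorted (ascending): 68, 73, 73, 75, 81, 82, 83
The 2 values of 73 occupy positions 2–3 → average rank (2+3)/2 = 2.5.
Ranks ≤ 2: {1} → 1 value.

1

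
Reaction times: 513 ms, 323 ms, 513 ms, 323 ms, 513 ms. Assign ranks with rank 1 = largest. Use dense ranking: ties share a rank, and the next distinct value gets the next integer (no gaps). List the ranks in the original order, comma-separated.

Sorted (descending): 513, 513, 513, 323, 323
The 3 values of 513 share dense rank 1.
The 2 values of 323 share dense rank 2.

1, 2, 1, 2, 1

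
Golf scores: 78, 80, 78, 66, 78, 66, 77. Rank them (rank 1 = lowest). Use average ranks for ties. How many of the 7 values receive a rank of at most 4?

3

Sorted (ascending): 66, 66, 77, 78, 78, 78, 80
The 2 values of 66 occupy positions 1–2 → average rank (1+2)/2 = 1.5.
The 3 values of 78 occupy positions 4–6 → average rank 5.
Ranks ≤ 4: {1.5, 1.5, 3} → 3 values.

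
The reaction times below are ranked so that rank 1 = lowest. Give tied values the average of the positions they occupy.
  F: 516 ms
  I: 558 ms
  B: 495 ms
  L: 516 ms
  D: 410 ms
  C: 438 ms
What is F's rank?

4.5

Sorted (ascending): 410, 438, 495, 516, 516, 558
The 2 values of 516 occupy positions 4–5 → average rank (4+5)/2 = 4.5.
F has value 516 ms → rank 4.5.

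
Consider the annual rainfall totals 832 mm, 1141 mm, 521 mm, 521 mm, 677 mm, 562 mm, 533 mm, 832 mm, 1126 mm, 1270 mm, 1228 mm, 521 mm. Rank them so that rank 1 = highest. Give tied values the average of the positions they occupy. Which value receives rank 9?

Sorted (descending): 1270, 1228, 1141, 1126, 832, 832, 677, 562, 533, 521, 521, 521
The 2 values of 832 occupy positions 5–6 → average rank (5+6)/2 = 5.5.
The 3 values of 521 occupy positions 10–12 → average rank 11.
Rank 9 → value 533.

533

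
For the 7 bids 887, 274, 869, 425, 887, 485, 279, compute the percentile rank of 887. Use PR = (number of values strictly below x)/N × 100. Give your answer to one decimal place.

N = 7.
Strictly below 887: 5. Equal to 887: 2.
PR = 5/7 × 100 = 71.4

71.4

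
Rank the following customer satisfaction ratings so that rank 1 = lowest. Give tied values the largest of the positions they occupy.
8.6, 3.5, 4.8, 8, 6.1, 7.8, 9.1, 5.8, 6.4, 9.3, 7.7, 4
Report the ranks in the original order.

10, 1, 3, 9, 5, 8, 11, 4, 6, 12, 7, 2

Sorted (ascending): 3.5, 4, 4.8, 5.8, 6.1, 6.4, 7.7, 7.8, 8, 8.6, 9.1, 9.3
No ties — each value takes its position as its rank.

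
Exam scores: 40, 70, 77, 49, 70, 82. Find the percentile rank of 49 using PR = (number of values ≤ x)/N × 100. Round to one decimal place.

N = 6.
Strictly below 49: 1. Equal to 49: 1.
PR = 2/6 × 100 = 33.3

33.3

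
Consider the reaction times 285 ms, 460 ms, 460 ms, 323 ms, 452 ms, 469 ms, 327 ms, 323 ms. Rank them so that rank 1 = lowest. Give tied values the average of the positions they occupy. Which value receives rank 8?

Sorted (ascending): 285, 323, 323, 327, 452, 460, 460, 469
The 2 values of 323 occupy positions 2–3 → average rank (2+3)/2 = 2.5.
The 2 values of 460 occupy positions 6–7 → average rank (6+7)/2 = 6.5.
Rank 8 → value 469.

469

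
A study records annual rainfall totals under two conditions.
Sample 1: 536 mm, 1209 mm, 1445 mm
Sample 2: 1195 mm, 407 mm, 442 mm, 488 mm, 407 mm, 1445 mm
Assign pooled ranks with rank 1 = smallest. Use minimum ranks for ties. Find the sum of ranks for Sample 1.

20

Sorted (ascending): 407, 407, 442, 488, 536, 1195, 1209, 1445, 1445
The 2 values of 407 occupy positions 1–2 → each gets rank 1.
The 2 values of 1445 occupy positions 8–9 → each gets rank 8.
Sample 1 values → pooled ranks: 536→5, 1209→7, 1445→8
Rank sum = 5 + 7 + 8 = 20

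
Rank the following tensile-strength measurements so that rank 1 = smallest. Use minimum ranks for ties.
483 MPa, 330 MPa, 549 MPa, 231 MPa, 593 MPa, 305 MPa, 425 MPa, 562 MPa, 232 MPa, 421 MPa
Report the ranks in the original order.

7, 4, 8, 1, 10, 3, 6, 9, 2, 5

Sorted (ascending): 231, 232, 305, 330, 421, 425, 483, 549, 562, 593
No ties — each value takes its position as its rank.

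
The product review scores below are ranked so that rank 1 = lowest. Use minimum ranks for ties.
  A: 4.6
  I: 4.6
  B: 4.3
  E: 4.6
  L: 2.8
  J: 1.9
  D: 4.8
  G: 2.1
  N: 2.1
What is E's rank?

6

Sorted (ascending): 1.9, 2.1, 2.1, 2.8, 4.3, 4.6, 4.6, 4.6, 4.8
The 2 values of 2.1 occupy positions 2–3 → each gets rank 2.
The 3 values of 4.6 occupy positions 6–8 → each gets rank 6.
E has value 4.6 → rank 6.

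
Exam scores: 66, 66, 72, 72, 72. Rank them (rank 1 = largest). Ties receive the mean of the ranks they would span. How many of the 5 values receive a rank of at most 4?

3

Sorted (descending): 72, 72, 72, 66, 66
The 3 values of 72 occupy positions 1–3 → average rank 2.
The 2 values of 66 occupy positions 4–5 → average rank (4+5)/2 = 4.5.
Ranks ≤ 4: {2, 2, 2} → 3 values.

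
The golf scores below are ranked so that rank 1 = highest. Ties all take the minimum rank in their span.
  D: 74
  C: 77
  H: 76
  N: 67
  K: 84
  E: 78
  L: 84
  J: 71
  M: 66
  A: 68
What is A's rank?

8

Sorted (descending): 84, 84, 78, 77, 76, 74, 71, 68, 67, 66
The 2 values of 84 occupy positions 1–2 → each gets rank 1.
A has value 68 → rank 8.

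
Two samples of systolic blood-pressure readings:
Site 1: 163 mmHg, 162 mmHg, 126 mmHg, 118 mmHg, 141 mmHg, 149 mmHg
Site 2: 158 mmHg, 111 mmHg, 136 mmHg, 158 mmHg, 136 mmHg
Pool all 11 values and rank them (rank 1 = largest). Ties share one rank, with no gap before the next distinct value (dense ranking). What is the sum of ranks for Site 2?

27

Sorted (descending): 163, 162, 158, 158, 149, 141, 136, 136, 126, 118, 111
The 2 values of 158 share dense rank 3.
The 2 values of 136 share dense rank 6.
Remaining distinct values take the next consecutive integers.
Site 2 values → pooled ranks: 158→3, 111→9, 136→6, 158→3, 136→6
Rank sum = 3 + 9 + 6 + 3 + 6 = 27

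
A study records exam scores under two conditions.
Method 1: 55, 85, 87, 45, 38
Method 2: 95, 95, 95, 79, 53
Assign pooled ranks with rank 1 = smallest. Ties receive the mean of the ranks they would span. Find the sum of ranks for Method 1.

Sorted (ascending): 38, 45, 53, 55, 79, 85, 87, 95, 95, 95
The 3 values of 95 occupy positions 8–10 → average rank 9.
Method 1 values → pooled ranks: 55→4, 85→6, 87→7, 45→2, 38→1
Rank sum = 4 + 6 + 7 + 2 + 1 = 20

20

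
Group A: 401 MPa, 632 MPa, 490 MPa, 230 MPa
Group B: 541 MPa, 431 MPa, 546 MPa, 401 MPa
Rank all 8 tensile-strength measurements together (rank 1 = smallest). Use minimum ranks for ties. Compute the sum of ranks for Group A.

16

Sorted (ascending): 230, 401, 401, 431, 490, 541, 546, 632
The 2 values of 401 occupy positions 2–3 → each gets rank 2.
Group A values → pooled ranks: 401→2, 632→8, 490→5, 230→1
Rank sum = 2 + 8 + 5 + 1 = 16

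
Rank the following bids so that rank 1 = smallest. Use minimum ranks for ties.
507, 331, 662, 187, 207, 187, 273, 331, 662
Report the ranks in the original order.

Sorted (ascending): 187, 187, 207, 273, 331, 331, 507, 662, 662
The 2 values of 187 occupy positions 1–2 → each gets rank 1.
The 2 values of 331 occupy positions 5–6 → each gets rank 5.
The 2 values of 662 occupy positions 8–9 → each gets rank 8.

7, 5, 8, 1, 3, 1, 4, 5, 8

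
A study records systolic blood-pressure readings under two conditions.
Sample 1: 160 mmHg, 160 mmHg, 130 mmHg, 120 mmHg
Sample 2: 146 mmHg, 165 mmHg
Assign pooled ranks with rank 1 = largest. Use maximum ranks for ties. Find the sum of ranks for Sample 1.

17

Sorted (descending): 165, 160, 160, 146, 130, 120
The 2 values of 160 occupy positions 2–3 → each gets rank 3.
Sample 1 values → pooled ranks: 160→3, 160→3, 130→5, 120→6
Rank sum = 3 + 3 + 5 + 6 = 17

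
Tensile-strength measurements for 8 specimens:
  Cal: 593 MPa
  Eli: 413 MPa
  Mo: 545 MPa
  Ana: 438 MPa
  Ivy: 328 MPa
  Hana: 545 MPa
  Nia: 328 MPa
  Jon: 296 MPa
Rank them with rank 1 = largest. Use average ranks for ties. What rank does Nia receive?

Sorted (descending): 593, 545, 545, 438, 413, 328, 328, 296
The 2 values of 545 occupy positions 2–3 → average rank (2+3)/2 = 2.5.
The 2 values of 328 occupy positions 6–7 → average rank (6+7)/2 = 6.5.
Nia has value 328 MPa → rank 6.5.

6.5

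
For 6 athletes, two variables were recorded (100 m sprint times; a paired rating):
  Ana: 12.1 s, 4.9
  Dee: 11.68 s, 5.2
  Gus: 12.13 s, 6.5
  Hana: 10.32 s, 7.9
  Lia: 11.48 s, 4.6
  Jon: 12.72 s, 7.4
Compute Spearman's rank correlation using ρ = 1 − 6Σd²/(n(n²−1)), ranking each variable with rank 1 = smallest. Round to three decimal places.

0.086

Ranks of variable 1: 4, 3, 5, 1, 2, 6
Ranks of variable 2: 2, 3, 4, 6, 1, 5
d = r₁ − r₂: 2, 0, 1, -5, 1, 1
d²: 4, 0, 1, 25, 1, 1; Σd² = 32
ρ = 1 − 6·32/(6·35) = 1 − 192/210 = 0.086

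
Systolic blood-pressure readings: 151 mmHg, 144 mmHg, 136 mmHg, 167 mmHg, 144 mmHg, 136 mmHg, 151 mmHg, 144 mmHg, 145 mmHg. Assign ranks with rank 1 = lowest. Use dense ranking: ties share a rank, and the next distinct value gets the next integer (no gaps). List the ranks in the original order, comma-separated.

4, 2, 1, 5, 2, 1, 4, 2, 3

Sorted (ascending): 136, 136, 144, 144, 144, 145, 151, 151, 167
The 2 values of 136 share dense rank 1.
The 3 values of 144 share dense rank 2.
The 2 values of 151 share dense rank 4.
Remaining distinct values take the next consecutive integers.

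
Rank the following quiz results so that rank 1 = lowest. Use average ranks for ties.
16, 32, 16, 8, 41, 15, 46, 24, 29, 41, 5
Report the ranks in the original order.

Sorted (ascending): 5, 8, 15, 16, 16, 24, 29, 32, 41, 41, 46
The 2 values of 16 occupy positions 4–5 → average rank (4+5)/2 = 4.5.
The 2 values of 41 occupy positions 9–10 → average rank (9+10)/2 = 9.5.

4.5, 8, 4.5, 2, 9.5, 3, 11, 6, 7, 9.5, 1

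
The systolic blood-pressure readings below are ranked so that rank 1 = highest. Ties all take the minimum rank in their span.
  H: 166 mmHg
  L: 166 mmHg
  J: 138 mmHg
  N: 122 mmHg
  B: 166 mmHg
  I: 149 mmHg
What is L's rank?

Sorted (descending): 166, 166, 166, 149, 138, 122
The 3 values of 166 occupy positions 1–3 → each gets rank 1.
L has value 166 mmHg → rank 1.

1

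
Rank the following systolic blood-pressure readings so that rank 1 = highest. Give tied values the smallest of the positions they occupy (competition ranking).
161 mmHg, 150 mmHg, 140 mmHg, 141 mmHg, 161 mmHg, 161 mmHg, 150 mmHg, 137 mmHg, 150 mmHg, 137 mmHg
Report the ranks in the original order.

1, 4, 8, 7, 1, 1, 4, 9, 4, 9

Sorted (descending): 161, 161, 161, 150, 150, 150, 141, 140, 137, 137
The 3 values of 161 occupy positions 1–3 → each gets rank 1.
The 3 values of 150 occupy positions 4–6 → each gets rank 4.
The 2 values of 137 occupy positions 9–10 → each gets rank 9.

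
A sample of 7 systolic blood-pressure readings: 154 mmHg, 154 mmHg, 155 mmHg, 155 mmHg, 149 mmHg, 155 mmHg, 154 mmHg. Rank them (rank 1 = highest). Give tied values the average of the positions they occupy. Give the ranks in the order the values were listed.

5, 5, 2, 2, 7, 2, 5

Sorted (descending): 155, 155, 155, 154, 154, 154, 149
The 3 values of 155 occupy positions 1–3 → average rank 2.
The 3 values of 154 occupy positions 4–6 → average rank 5.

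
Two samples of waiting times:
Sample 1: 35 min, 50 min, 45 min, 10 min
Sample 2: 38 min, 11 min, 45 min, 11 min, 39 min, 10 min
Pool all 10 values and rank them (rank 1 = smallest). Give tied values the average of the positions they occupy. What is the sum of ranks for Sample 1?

Sorted (ascending): 10, 10, 11, 11, 35, 38, 39, 45, 45, 50
The 2 values of 10 occupy positions 1–2 → average rank (1+2)/2 = 1.5.
The 2 values of 11 occupy positions 3–4 → average rank (3+4)/2 = 3.5.
The 2 values of 45 occupy positions 8–9 → average rank (8+9)/2 = 8.5.
Sample 1 values → pooled ranks: 35→5, 50→10, 45→8.5, 10→1.5
Rank sum = 5 + 10 + 8.5 + 1.5 = 25

25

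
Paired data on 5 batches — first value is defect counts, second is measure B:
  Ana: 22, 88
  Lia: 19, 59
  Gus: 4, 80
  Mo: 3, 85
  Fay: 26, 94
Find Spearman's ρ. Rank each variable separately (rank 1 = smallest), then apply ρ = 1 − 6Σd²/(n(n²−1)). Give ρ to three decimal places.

Ranks of variable 1: 4, 3, 2, 1, 5
Ranks of variable 2: 4, 1, 2, 3, 5
d = r₁ − r₂: 0, 2, 0, -2, 0
d²: 0, 4, 0, 4, 0; Σd² = 8
ρ = 1 − 6·8/(5·24) = 1 − 48/120 = 0.600

0.600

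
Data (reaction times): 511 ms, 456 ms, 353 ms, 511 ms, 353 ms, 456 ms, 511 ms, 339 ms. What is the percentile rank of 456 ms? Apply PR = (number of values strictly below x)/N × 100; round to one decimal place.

37.5

N = 8.
Strictly below 456: 3. Equal to 456: 2.
PR = 3/8 × 100 = 37.5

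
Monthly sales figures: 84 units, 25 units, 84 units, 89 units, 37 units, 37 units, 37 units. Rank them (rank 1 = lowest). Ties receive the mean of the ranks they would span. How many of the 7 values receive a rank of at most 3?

4

Sorted (ascending): 25, 37, 37, 37, 84, 84, 89
The 3 values of 37 occupy positions 2–4 → average rank 3.
The 2 values of 84 occupy positions 5–6 → average rank (5+6)/2 = 5.5.
Ranks ≤ 3: {1, 3, 3, 3} → 4 values.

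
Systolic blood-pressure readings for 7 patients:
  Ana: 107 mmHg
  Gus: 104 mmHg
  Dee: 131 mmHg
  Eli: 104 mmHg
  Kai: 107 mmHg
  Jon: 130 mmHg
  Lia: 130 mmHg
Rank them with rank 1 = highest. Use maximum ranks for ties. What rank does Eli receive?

Sorted (descending): 131, 130, 130, 107, 107, 104, 104
The 2 values of 130 occupy positions 2–3 → each gets rank 3.
The 2 values of 107 occupy positions 4–5 → each gets rank 5.
The 2 values of 104 occupy positions 6–7 → each gets rank 7.
Eli has value 104 mmHg → rank 7.

7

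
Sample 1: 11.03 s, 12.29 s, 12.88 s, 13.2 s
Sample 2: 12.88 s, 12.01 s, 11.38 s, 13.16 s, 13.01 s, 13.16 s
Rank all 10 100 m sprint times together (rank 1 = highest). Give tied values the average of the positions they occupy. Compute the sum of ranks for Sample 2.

31.5

Sorted (descending): 13.2, 13.16, 13.16, 13.01, 12.88, 12.88, 12.29, 12.01, 11.38, 11.03
The 2 values of 13.16 occupy positions 2–3 → average rank (2+3)/2 = 2.5.
The 2 values of 12.88 occupy positions 5–6 → average rank (5+6)/2 = 5.5.
Sample 2 values → pooled ranks: 12.88→5.5, 12.01→8, 11.38→9, 13.16→2.5, 13.01→4, 13.16→2.5
Rank sum = 5.5 + 8 + 9 + 2.5 + 4 + 2.5 = 31.5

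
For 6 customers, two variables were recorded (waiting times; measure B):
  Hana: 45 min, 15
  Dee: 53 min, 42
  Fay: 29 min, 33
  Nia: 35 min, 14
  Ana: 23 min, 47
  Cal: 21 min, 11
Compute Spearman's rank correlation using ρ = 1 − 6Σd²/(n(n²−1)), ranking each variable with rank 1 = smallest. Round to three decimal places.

0.257

Ranks of variable 1: 5, 6, 3, 4, 2, 1
Ranks of variable 2: 3, 5, 4, 2, 6, 1
d = r₁ − r₂: 2, 1, -1, 2, -4, 0
d²: 4, 1, 1, 4, 16, 0; Σd² = 26
ρ = 1 − 6·26/(6·35) = 1 − 156/210 = 0.257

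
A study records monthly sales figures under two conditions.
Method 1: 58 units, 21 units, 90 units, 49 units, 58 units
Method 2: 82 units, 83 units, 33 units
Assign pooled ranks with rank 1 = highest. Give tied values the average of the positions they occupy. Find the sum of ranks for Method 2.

12

Sorted (descending): 90, 83, 82, 58, 58, 49, 33, 21
The 2 values of 58 occupy positions 4–5 → average rank (4+5)/2 = 4.5.
Method 2 values → pooled ranks: 82→3, 83→2, 33→7
Rank sum = 3 + 2 + 7 = 12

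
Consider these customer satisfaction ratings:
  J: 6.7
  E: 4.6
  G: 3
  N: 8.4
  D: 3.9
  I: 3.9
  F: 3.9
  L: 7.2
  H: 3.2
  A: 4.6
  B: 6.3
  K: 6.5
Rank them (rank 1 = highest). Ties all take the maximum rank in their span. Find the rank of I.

10

Sorted (descending): 8.4, 7.2, 6.7, 6.5, 6.3, 4.6, 4.6, 3.9, 3.9, 3.9, 3.2, 3
The 2 values of 4.6 occupy positions 6–7 → each gets rank 7.
The 3 values of 3.9 occupy positions 8–10 → each gets rank 10.
I has value 3.9 → rank 10.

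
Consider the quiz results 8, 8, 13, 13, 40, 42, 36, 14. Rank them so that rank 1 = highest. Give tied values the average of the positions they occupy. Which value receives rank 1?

42

Sorted (descending): 42, 40, 36, 14, 13, 13, 8, 8
The 2 values of 13 occupy positions 5–6 → average rank (5+6)/2 = 5.5.
The 2 values of 8 occupy positions 7–8 → average rank (7+8)/2 = 7.5.
Rank 1 → value 42.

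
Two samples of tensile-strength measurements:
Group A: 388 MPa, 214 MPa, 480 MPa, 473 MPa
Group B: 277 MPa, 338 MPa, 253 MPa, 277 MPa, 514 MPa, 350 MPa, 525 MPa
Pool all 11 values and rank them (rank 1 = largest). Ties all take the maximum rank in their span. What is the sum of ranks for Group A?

Sorted (descending): 525, 514, 480, 473, 388, 350, 338, 277, 277, 253, 214
The 2 values of 277 occupy positions 8–9 → each gets rank 9.
Group A values → pooled ranks: 388→5, 214→11, 480→3, 473→4
Rank sum = 5 + 11 + 3 + 4 = 23

23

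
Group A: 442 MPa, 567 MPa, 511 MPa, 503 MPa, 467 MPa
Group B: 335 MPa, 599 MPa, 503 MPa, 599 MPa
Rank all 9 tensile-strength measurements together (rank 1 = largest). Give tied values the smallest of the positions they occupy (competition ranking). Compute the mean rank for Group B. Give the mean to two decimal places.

4.00

Sorted (descending): 599, 599, 567, 511, 503, 503, 467, 442, 335
The 2 values of 599 occupy positions 1–2 → each gets rank 1.
The 2 values of 503 occupy positions 5–6 → each gets rank 5.
Group B values → pooled ranks: 335→9, 599→1, 503→5, 599→1
Mean rank = (9 + 1 + 5 + 1) / 4 = 4.00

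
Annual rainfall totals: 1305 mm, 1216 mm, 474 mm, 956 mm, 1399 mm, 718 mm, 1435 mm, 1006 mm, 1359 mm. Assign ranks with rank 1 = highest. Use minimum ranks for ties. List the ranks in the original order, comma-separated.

Sorted (descending): 1435, 1399, 1359, 1305, 1216, 1006, 956, 718, 474
No ties — each value takes its position as its rank.

4, 5, 9, 7, 2, 8, 1, 6, 3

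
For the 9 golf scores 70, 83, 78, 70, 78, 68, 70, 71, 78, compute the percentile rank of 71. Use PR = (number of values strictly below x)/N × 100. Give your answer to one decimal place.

44.4

N = 9.
Strictly below 71: 4. Equal to 71: 1.
PR = 4/9 × 100 = 44.4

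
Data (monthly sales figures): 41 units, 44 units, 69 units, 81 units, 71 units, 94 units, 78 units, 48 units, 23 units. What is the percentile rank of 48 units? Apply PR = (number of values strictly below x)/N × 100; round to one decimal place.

N = 9.
Strictly below 48: 3. Equal to 48: 1.
PR = 3/9 × 100 = 33.3

33.3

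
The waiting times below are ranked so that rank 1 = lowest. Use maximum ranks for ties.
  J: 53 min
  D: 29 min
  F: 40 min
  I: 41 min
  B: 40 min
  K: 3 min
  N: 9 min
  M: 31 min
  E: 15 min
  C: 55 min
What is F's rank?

7

Sorted (ascending): 3, 9, 15, 29, 31, 40, 40, 41, 53, 55
The 2 values of 40 occupy positions 6–7 → each gets rank 7.
F has value 40 min → rank 7.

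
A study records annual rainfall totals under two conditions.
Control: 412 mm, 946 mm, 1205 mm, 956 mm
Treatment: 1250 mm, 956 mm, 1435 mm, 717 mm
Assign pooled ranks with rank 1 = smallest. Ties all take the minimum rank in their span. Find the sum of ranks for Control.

14

Sorted (ascending): 412, 717, 946, 956, 956, 1205, 1250, 1435
The 2 values of 956 occupy positions 4–5 → each gets rank 4.
Control values → pooled ranks: 412→1, 946→3, 1205→6, 956→4
Rank sum = 1 + 3 + 6 + 4 = 14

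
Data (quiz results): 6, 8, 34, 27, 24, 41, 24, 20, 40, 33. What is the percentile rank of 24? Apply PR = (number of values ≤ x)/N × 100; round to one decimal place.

N = 10.
Strictly below 24: 3. Equal to 24: 2.
PR = 5/10 × 100 = 50.0

50.0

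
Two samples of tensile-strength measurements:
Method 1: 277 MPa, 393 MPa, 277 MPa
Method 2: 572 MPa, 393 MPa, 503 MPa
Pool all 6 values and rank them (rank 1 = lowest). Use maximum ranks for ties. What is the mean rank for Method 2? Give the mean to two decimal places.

5.00

Sorted (ascending): 277, 277, 393, 393, 503, 572
The 2 values of 277 occupy positions 1–2 → each gets rank 2.
The 2 values of 393 occupy positions 3–4 → each gets rank 4.
Method 2 values → pooled ranks: 572→6, 393→4, 503→5
Mean rank = (6 + 4 + 5) / 3 = 5.00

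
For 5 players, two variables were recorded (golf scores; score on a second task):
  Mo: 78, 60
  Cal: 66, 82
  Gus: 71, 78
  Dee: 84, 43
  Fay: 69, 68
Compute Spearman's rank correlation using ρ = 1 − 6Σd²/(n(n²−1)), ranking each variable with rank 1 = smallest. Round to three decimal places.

Ranks of variable 1: 4, 1, 3, 5, 2
Ranks of variable 2: 2, 5, 4, 1, 3
d = r₁ − r₂: 2, -4, -1, 4, -1
d²: 4, 16, 1, 16, 1; Σd² = 38
ρ = 1 − 6·38/(5·24) = 1 − 228/120 = -0.900

-0.900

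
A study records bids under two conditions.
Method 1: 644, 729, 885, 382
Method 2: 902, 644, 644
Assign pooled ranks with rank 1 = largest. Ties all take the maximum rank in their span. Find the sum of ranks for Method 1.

18

Sorted (descending): 902, 885, 729, 644, 644, 644, 382
The 3 values of 644 occupy positions 4–6 → each gets rank 6.
Method 1 values → pooled ranks: 644→6, 729→3, 885→2, 382→7
Rank sum = 6 + 3 + 2 + 7 = 18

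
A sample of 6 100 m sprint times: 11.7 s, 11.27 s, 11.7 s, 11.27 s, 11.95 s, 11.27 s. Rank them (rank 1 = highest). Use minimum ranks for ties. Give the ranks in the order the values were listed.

Sorted (descending): 11.95, 11.7, 11.7, 11.27, 11.27, 11.27
The 2 values of 11.7 occupy positions 2–3 → each gets rank 2.
The 3 values of 11.27 occupy positions 4–6 → each gets rank 4.

2, 4, 2, 4, 1, 4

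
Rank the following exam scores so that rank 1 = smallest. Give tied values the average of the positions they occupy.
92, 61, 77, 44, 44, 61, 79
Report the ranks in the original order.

7, 3.5, 5, 1.5, 1.5, 3.5, 6

Sorted (ascending): 44, 44, 61, 61, 77, 79, 92
The 2 values of 44 occupy positions 1–2 → average rank (1+2)/2 = 1.5.
The 2 values of 61 occupy positions 3–4 → average rank (3+4)/2 = 3.5.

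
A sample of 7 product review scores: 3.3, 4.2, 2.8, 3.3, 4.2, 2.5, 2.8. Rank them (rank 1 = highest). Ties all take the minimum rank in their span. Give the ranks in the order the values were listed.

Sorted (descending): 4.2, 4.2, 3.3, 3.3, 2.8, 2.8, 2.5
The 2 values of 4.2 occupy positions 1–2 → each gets rank 1.
The 2 values of 3.3 occupy positions 3–4 → each gets rank 3.
The 2 values of 2.8 occupy positions 5–6 → each gets rank 5.

3, 1, 5, 3, 1, 7, 5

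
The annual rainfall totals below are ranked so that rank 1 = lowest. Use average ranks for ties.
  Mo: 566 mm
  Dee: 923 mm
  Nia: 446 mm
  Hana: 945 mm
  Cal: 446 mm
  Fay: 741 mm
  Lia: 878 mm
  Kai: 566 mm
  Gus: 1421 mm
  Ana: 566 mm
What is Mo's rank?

4

Sorted (ascending): 446, 446, 566, 566, 566, 741, 878, 923, 945, 1421
The 2 values of 446 occupy positions 1–2 → average rank (1+2)/2 = 1.5.
The 3 values of 566 occupy positions 3–5 → average rank 4.
Mo has value 566 mm → rank 4.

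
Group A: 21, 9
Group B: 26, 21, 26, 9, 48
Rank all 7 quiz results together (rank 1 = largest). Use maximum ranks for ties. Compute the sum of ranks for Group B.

Sorted (descending): 48, 26, 26, 21, 21, 9, 9
The 2 values of 26 occupy positions 2–3 → each gets rank 3.
The 2 values of 21 occupy positions 4–5 → each gets rank 5.
The 2 values of 9 occupy positions 6–7 → each gets rank 7.
Group B values → pooled ranks: 26→3, 21→5, 26→3, 9→7, 48→1
Rank sum = 3 + 5 + 3 + 7 + 1 = 19

19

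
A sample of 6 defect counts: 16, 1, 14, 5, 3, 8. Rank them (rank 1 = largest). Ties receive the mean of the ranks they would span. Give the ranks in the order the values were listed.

Sorted (descending): 16, 14, 8, 5, 3, 1
No ties — each value takes its position as its rank.

1, 6, 2, 4, 5, 3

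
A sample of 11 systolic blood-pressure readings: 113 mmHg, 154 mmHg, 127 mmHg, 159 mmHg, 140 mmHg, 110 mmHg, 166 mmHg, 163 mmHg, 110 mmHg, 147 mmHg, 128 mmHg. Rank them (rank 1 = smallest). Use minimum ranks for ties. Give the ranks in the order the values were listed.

3, 8, 4, 9, 6, 1, 11, 10, 1, 7, 5

Sorted (ascending): 110, 110, 113, 127, 128, 140, 147, 154, 159, 163, 166
The 2 values of 110 occupy positions 1–2 → each gets rank 1.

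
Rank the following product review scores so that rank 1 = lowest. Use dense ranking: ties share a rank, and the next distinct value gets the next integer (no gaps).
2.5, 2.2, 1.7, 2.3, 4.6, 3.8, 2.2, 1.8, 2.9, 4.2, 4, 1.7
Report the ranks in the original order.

Sorted (ascending): 1.7, 1.7, 1.8, 2.2, 2.2, 2.3, 2.5, 2.9, 3.8, 4, 4.2, 4.6
The 2 values of 1.7 share dense rank 1.
The 2 values of 2.2 share dense rank 3.
Remaining distinct values take the next consecutive integers.

5, 3, 1, 4, 10, 7, 3, 2, 6, 9, 8, 1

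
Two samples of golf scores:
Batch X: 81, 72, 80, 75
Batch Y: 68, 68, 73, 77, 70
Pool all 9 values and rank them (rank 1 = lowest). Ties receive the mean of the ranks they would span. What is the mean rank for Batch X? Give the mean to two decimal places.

Sorted (ascending): 68, 68, 70, 72, 73, 75, 77, 80, 81
The 2 values of 68 occupy positions 1–2 → average rank (1+2)/2 = 1.5.
Batch X values → pooled ranks: 81→9, 72→4, 80→8, 75→6
Mean rank = (9 + 4 + 8 + 6) / 4 = 6.75

6.75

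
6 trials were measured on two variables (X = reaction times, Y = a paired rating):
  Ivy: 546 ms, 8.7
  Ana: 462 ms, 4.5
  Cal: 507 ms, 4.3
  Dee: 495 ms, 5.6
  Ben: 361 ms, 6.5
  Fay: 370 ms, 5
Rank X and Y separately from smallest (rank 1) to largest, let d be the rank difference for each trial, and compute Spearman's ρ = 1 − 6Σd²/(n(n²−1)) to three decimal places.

Ranks of variable 1: 6, 3, 5, 4, 1, 2
Ranks of variable 2: 6, 2, 1, 4, 5, 3
d = r₁ − r₂: 0, 1, 4, 0, -4, -1
d²: 0, 1, 16, 0, 16, 1; Σd² = 34
ρ = 1 − 6·34/(6·35) = 1 − 204/210 = 0.029

0.029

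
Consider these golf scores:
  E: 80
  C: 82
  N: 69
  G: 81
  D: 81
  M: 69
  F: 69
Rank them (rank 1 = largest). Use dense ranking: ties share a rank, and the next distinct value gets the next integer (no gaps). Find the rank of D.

2

Sorted (descending): 82, 81, 81, 80, 69, 69, 69
The 2 values of 81 share dense rank 2.
The 3 values of 69 share dense rank 4.
Remaining distinct values take the next consecutive integers.
D has value 81 → rank 2.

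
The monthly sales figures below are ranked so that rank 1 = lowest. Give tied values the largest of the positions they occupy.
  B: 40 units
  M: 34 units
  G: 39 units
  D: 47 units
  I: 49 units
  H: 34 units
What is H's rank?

Sorted (ascending): 34, 34, 39, 40, 47, 49
The 2 values of 34 occupy positions 1–2 → each gets rank 2.
H has value 34 units → rank 2.

2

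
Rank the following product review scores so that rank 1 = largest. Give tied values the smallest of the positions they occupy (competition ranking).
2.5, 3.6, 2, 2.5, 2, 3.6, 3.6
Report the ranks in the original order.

4, 1, 6, 4, 6, 1, 1

Sorted (descending): 3.6, 3.6, 3.6, 2.5, 2.5, 2, 2
The 3 values of 3.6 occupy positions 1–3 → each gets rank 1.
The 2 values of 2.5 occupy positions 4–5 → each gets rank 4.
The 2 values of 2 occupy positions 6–7 → each gets rank 6.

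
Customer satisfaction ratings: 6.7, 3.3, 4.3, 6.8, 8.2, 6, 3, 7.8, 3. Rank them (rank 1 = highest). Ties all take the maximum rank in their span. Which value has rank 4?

Sorted (descending): 8.2, 7.8, 6.8, 6.7, 6, 4.3, 3.3, 3, 3
The 2 values of 3 occupy positions 8–9 → each gets rank 9.
Rank 4 → value 6.7.

6.7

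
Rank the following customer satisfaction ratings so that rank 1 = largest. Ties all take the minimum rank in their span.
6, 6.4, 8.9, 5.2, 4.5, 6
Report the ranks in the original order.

3, 2, 1, 5, 6, 3

Sorted (descending): 8.9, 6.4, 6, 6, 5.2, 4.5
The 2 values of 6 occupy positions 3–4 → each gets rank 3.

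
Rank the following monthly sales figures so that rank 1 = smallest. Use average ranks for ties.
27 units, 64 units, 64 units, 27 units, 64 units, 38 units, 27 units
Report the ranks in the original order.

2, 6, 6, 2, 6, 4, 2

Sorted (ascending): 27, 27, 27, 38, 64, 64, 64
The 3 values of 27 occupy positions 1–3 → average rank 2.
The 3 values of 64 occupy positions 5–7 → average rank 6.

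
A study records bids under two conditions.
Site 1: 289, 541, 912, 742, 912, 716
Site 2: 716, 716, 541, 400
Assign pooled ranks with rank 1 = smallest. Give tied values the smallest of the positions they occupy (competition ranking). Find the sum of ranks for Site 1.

35

Sorted (ascending): 289, 400, 541, 541, 716, 716, 716, 742, 912, 912
The 2 values of 541 occupy positions 3–4 → each gets rank 3.
The 3 values of 716 occupy positions 5–7 → each gets rank 5.
The 2 values of 912 occupy positions 9–10 → each gets rank 9.
Site 1 values → pooled ranks: 289→1, 541→3, 912→9, 742→8, 912→9, 716→5
Rank sum = 1 + 3 + 9 + 8 + 9 + 5 = 35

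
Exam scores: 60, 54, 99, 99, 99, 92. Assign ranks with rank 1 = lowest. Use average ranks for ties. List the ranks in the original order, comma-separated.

Sorted (ascending): 54, 60, 92, 99, 99, 99
The 3 values of 99 occupy positions 4–6 → average rank 5.

2, 1, 5, 5, 5, 3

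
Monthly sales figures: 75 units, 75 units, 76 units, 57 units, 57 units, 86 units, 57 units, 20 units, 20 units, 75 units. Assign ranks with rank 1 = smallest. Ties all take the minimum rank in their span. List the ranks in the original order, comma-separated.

Sorted (ascending): 20, 20, 57, 57, 57, 75, 75, 75, 76, 86
The 2 values of 20 occupy positions 1–2 → each gets rank 1.
The 3 values of 57 occupy positions 3–5 → each gets rank 3.
The 3 values of 75 occupy positions 6–8 → each gets rank 6.

6, 6, 9, 3, 3, 10, 3, 1, 1, 6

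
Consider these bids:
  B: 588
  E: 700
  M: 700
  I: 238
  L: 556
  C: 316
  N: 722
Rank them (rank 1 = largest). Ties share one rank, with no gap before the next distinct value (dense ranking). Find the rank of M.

2

Sorted (descending): 722, 700, 700, 588, 556, 316, 238
The 2 values of 700 share dense rank 2.
Remaining distinct values take the next consecutive integers.
M has value 700 → rank 2.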